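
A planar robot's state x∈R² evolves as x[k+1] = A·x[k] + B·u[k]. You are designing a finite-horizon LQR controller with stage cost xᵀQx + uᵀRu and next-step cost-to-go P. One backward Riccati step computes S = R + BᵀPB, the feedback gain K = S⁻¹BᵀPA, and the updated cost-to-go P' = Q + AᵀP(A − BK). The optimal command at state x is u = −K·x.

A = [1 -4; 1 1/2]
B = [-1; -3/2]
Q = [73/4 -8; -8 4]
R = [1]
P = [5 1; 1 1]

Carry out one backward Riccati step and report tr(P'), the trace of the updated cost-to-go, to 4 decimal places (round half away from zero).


BᵀP = [-6.5000 -2.5000]
S = R + BᵀPB = [1] + [10.2500] = [11.2500]
BᵀPA = [-9.0000 24.7500]
K = S⁻¹·BᵀPA = [-0.8000 2.2000]
A−BK = [0.2000 -1.8000; -0.2000 3.8000]
AᵀP(A−BK) = [0.8000 -3.2000; -3.2000 21.8000]
P' = Q + AᵀP(A−BK) = [19.0500 -11.2000; -11.2000 25.8000]
tr(P') = 44.8500

44.8500


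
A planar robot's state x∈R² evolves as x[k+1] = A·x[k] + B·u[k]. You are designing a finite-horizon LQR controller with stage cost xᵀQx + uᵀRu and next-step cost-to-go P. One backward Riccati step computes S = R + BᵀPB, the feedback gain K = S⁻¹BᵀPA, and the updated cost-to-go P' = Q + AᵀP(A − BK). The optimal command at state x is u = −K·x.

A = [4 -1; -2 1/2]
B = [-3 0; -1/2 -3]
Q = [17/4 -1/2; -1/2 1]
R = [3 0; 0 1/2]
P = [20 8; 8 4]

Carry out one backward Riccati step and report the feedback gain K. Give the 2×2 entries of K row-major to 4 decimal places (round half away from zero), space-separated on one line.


BᵀP = [-64.0000 -26.0000; -24.0000 -12.0000]
S = R + BᵀPB = [3 0; 0 1/2] + [205.0000 78.0000; 78.0000 36.0000] = [208.0000 78.0000; 78.0000 36.5000]
BᵀPA = [-204.0000 51.0000; -72.0000 18.0000]
K = S⁻¹·BᵀPA = [-1.2135 0.3034; 0.6207 -0.1552]
A−BK = [0.3594 -0.0899; -0.7447 0.1862]
AᵀP(A−BK) = [5.1300 -1.2825; -1.2825 0.3206]
P' = Q + AᵀP(A−BK) = [9.3800 -1.7825; -1.7825 1.3206]
tr(P') = 10.7006

-1.2135 0.3034 0.6207 -0.1552


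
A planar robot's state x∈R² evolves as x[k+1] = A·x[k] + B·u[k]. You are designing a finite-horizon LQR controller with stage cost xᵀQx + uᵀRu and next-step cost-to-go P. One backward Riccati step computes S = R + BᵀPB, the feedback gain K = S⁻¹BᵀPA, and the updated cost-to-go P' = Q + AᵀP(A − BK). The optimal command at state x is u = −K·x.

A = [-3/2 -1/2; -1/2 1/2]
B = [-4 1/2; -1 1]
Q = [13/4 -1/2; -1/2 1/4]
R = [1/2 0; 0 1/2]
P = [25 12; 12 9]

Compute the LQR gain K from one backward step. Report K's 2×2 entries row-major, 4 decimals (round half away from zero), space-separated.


0.3596 0.1799 -0.1302 0.5612

BᵀP = [-112.0000 -57.0000; 24.5000 15.0000]
S = R + BᵀPB = [1/2 0; 0 1/2] + [505.0000 -113.0000; -113.0000 27.2500] = [505.5000 -113.0000; -113.0000 27.7500]
BᵀPA = [196.5000 27.5000; -44.2500 -4.7500]
K = S⁻¹·BᵀPA = [0.3596 0.1799; -0.1302 0.5612]
A−BK = [0.0036 -0.0612; -0.0102 0.1186]
AᵀP(A−BK) = [0.0735 -0.0080; -0.0080 0.2197]
P' = Q + AᵀP(A−BK) = [3.3235 -0.5080; -0.5080 0.4697]
tr(P') = 3.7932


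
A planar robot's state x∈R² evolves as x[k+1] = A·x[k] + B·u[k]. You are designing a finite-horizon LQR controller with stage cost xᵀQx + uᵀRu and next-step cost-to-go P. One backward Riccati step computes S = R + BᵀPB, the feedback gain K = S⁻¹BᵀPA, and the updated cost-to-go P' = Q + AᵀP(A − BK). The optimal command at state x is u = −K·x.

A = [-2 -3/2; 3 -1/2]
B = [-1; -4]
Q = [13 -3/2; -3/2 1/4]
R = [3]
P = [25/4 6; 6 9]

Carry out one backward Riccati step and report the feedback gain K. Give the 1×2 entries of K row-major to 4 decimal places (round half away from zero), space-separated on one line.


BᵀP = [-30.2500 -42.0000]
S = R + BᵀPB = [3] + [198.2500] = [201.2500]
BᵀPA = [-65.5000 66.3750]
K = S⁻¹·BᵀPA = [-0.3255 0.3298]
A−BK = [-2.3255 -1.1702; 1.6981 0.8193]
AᵀP(A−BK) = [12.6820 5.8528; 5.8528 3.4211]
P' = Q + AᵀP(A−BK) = [25.6820 4.3528; 4.3528 3.6711]
tr(P') = 29.3531

-0.3255 0.3298


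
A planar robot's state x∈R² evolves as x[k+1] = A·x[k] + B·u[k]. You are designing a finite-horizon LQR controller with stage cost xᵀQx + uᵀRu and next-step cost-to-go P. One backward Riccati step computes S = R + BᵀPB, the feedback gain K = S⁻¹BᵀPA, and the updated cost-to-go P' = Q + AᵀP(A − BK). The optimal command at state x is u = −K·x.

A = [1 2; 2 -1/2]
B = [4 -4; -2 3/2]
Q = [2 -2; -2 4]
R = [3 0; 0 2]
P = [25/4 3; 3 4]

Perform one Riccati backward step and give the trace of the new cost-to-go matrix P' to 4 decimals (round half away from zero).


24.9024

BᵀP = [19.0000 4.0000; -20.5000 -6.0000]
S = R + BᵀPB = [3 0; 0 2] + [68.0000 -70.0000; -70.0000 73.0000] = [71.0000 -70.0000; -70.0000 75.0000]
BᵀPA = [27.0000 36.0000; -32.5000 -38.0000]
K = S⁻¹·BᵀPA = [-0.5882 0.0941; -0.9824 -0.4188]
A−BK = [-0.5765 -0.0518; 2.2971 0.3165]
AᵀP(A−BK) = [18.2059 2.8471; 2.8471 0.6965]
P' = Q + AᵀP(A−BK) = [20.2059 0.8471; 0.8471 4.6965]
tr(P') = 24.9024


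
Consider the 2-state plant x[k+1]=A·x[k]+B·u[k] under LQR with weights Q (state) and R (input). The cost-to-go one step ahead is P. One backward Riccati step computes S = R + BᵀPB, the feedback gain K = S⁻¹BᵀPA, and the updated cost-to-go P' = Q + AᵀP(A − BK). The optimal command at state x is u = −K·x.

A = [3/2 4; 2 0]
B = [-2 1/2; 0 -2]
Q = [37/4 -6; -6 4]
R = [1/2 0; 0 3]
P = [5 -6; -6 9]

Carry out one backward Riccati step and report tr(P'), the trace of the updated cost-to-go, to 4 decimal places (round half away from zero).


17.2864

BᵀP = [-10.0000 12.0000; 14.5000 -21.0000]
S = R + BᵀPB = [1/2 0; 0 3] + [20.0000 -29.0000; -29.0000 49.2500] = [20.5000 -29.0000; -29.0000 52.2500]
BᵀPA = [9.0000 -40.0000; -20.2500 58.0000]
K = S⁻¹·BᵀPA = [-0.5084 -1.7729; -0.6697 0.1260]
A−BK = [0.8180 0.3911; 0.6605 0.2520]
AᵀP(A−BK) = [2.2634 0.5084; 0.5084 1.7729]
P' = Q + AᵀP(A−BK) = [11.5134 -5.4916; -5.4916 5.7729]
tr(P') = 17.2864


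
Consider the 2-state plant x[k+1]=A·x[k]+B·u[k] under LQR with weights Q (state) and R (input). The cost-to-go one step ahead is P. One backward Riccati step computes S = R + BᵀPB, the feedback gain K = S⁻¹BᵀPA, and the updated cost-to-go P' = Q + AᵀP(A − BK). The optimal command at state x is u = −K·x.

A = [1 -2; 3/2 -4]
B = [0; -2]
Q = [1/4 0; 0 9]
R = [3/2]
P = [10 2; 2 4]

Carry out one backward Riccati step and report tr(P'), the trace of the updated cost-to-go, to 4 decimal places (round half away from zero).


64.1929

BᵀP = [-4.0000 -8.0000]
S = R + BᵀPB = [3/2] + [16.0000] = [17.5000]
BᵀPA = [-16.0000 40.0000]
K = S⁻¹·BᵀPA = [-0.9143 2.2857]
A−BK = [1.0000 -2.0000; -0.3286 0.5714]
AᵀP(A−BK) = [10.3714 -21.4286; -21.4286 44.5714]
P' = Q + AᵀP(A−BK) = [10.6214 -21.4286; -21.4286 53.5714]
tr(P') = 64.1929


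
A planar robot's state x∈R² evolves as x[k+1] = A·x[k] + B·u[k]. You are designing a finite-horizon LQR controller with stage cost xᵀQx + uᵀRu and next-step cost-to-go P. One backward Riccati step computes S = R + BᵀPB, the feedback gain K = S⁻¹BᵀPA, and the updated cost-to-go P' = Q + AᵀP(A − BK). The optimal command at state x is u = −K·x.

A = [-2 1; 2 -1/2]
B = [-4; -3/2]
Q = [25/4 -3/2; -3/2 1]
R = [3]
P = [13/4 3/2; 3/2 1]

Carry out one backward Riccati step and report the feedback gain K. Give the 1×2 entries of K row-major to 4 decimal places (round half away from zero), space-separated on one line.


BᵀP = [-15.2500 -7.5000]
S = R + BᵀPB = [3] + [72.2500] = [75.2500]
BᵀPA = [15.5000 -11.5000]
K = S⁻¹·BᵀPA = [0.2060 -0.1528]
A−BK = [-1.1761 0.3887; 2.3090 -0.7292]
AᵀP(A−BK) = [1.8073 -0.6312; -0.6312 0.2425]
P' = Q + AᵀP(A−BK) = [8.0573 -2.1312; -2.1312 1.2425]
tr(P') = 9.2998

0.2060 -0.1528


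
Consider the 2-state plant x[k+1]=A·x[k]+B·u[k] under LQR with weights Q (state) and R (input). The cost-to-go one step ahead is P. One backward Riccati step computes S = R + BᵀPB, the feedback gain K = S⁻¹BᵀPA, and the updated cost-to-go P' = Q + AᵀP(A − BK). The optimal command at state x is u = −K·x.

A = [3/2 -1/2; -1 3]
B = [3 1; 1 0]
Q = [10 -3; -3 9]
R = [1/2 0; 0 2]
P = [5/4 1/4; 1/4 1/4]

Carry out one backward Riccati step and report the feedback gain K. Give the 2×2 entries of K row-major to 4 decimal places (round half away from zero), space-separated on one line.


0.3498 0.0987 0.0695 -0.0830

BᵀP = [4.0000 1.0000; 1.2500 0.2500]
S = R + BᵀPB = [1/2 0; 0 2] + [13.0000 4.0000; 4.0000 1.2500] = [13.5000 4.0000; 4.0000 3.2500]
BᵀPA = [5.0000 1.0000; 1.6250 0.1250]
K = S⁻¹·BᵀPA = [0.3498 0.0987; 0.0695 -0.0830]
A−BK = [0.3812 -0.7130; -1.3498 2.9013]
AᵀP(A−BK) = [0.4507 -0.7960; -0.7960 1.7242]
P' = Q + AᵀP(A−BK) = [10.4507 -3.7960; -3.7960 10.7242]
tr(P') = 21.1749


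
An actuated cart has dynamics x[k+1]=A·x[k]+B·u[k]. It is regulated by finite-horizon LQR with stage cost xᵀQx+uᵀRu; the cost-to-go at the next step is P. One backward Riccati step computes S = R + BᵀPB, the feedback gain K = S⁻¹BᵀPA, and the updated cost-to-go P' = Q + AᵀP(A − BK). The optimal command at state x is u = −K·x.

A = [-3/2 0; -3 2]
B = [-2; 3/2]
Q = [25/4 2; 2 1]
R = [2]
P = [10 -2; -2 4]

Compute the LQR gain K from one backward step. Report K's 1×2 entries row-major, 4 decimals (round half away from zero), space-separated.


BᵀP = [-23.0000 10.0000]
S = R + BᵀPB = [2] + [61.0000] = [63.0000]
BᵀPA = [4.5000 20.0000]
K = S⁻¹·BᵀPA = [0.0714 0.3175]
A−BK = [-1.3571 0.6349; -3.1071 1.5238]
AᵀP(A−BK) = [40.1786 -19.4286; -19.4286 9.6508]
P' = Q + AᵀP(A−BK) = [46.4286 -17.4286; -17.4286 10.6508]
tr(P') = 57.0794

0.0714 0.3175


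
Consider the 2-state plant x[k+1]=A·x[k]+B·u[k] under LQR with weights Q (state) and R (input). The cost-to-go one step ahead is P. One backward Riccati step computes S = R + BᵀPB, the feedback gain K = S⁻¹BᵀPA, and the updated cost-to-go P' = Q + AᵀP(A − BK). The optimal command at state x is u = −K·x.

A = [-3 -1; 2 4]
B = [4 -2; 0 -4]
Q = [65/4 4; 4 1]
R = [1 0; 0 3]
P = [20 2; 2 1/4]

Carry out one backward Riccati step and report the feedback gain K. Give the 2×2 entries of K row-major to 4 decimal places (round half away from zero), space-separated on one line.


-0.6951 -0.2517 0.0045 -0.1708

BᵀP = [80.0000 8.0000; -48.0000 -5.0000]
S = R + BᵀPB = [1 0; 0 3] + [320.0000 -192.0000; -192.0000 116.0000] = [321.0000 -192.0000; -192.0000 119.0000]
BᵀPA = [-224.0000 -48.0000; 134.0000 28.0000]
K = S⁻¹·BᵀPA = [-0.6951 -0.2517; 0.0045 -0.1708]
A−BK = [-0.2105 -0.3348; 2.0180 3.3169]
AᵀP(A−BK) = [0.6884 0.5079; 0.5079 0.7011]
P' = Q + AᵀP(A−BK) = [16.9384 4.5079; 4.5079 1.7011]
tr(P') = 18.6395


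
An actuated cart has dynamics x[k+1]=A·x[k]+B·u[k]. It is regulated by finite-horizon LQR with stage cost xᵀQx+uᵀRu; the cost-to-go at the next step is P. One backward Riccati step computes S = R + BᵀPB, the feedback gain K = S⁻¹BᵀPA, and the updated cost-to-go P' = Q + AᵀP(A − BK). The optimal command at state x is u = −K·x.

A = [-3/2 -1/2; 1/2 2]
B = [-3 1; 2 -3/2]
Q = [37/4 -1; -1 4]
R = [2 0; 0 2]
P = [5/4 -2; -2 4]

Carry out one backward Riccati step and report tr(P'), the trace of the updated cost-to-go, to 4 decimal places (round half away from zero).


14.4359

BᵀP = [-7.7500 14.0000; 4.2500 -8.0000]
S = R + BᵀPB = [2 0; 0 2] + [51.2500 -28.7500; -28.7500 16.2500] = [53.2500 -28.7500; -28.7500 18.2500]
BᵀPA = [18.6250 31.8750; -10.3750 -18.1250]
K = S⁻¹·BᵀPA = [0.2866 0.4174; -0.1170 -0.3356]
A−BK = [-0.5232 1.0878; -0.2487 0.6618]
AᵀP(A−BK) = [0.2608 0.1816; 0.1816 0.9251]
P' = Q + AᵀP(A−BK) = [9.5108 -0.8184; -0.8184 4.9251]
tr(P') = 14.4359


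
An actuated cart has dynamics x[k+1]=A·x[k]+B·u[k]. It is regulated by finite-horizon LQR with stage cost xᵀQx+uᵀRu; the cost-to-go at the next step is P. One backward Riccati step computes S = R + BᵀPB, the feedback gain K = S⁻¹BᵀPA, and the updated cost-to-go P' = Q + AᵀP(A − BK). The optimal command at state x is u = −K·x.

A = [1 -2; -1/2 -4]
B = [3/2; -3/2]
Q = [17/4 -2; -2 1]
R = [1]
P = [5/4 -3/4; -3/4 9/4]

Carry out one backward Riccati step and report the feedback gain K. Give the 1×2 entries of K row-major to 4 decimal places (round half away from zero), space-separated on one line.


BᵀP = [3.0000 -4.5000]
S = R + BᵀPB = [1] + [11.2500] = [12.2500]
BᵀPA = [5.2500 12.0000]
K = S⁻¹·BᵀPA = [0.4286 0.9796]
A−BK = [0.3571 -3.4694; 0.1429 -2.5306]
AᵀP(A−BK) = [0.3125 -0.8929; -0.8929 17.2449]
P' = Q + AᵀP(A−BK) = [4.5625 -2.8929; -2.8929 18.2449]
tr(P') = 22.8074

0.4286 0.9796


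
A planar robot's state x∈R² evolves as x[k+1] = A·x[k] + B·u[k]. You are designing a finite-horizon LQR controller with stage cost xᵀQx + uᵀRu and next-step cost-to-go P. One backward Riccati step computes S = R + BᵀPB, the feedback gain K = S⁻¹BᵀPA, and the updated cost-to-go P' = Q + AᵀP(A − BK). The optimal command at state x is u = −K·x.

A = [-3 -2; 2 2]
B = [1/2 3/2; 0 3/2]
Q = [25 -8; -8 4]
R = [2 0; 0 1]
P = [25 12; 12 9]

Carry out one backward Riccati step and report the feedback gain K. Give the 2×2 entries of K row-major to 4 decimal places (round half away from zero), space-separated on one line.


BᵀP = [12.5000 6.0000; 55.5000 31.5000]
S = R + BᵀPB = [2 0; 0 1] + [6.2500 27.7500; 27.7500 130.5000] = [8.2500 27.7500; 27.7500 131.5000]
BᵀPA = [-25.5000 -13.0000; -103.5000 -48.0000]
K = S⁻¹·BᵀPA = [-1.5283 -1.1991; -0.4646 -0.1120]
A−BK = [-1.5390 -1.2325; 2.6968 2.1680]
AᵀP(A−BK) = [29.9464 23.8332; 23.8332 19.0367]
P' = Q + AᵀP(A−BK) = [54.9464 15.8332; 15.8332 23.0367]
tr(P') = 77.9831

-1.5283 -1.1991 -0.4646 -0.1120


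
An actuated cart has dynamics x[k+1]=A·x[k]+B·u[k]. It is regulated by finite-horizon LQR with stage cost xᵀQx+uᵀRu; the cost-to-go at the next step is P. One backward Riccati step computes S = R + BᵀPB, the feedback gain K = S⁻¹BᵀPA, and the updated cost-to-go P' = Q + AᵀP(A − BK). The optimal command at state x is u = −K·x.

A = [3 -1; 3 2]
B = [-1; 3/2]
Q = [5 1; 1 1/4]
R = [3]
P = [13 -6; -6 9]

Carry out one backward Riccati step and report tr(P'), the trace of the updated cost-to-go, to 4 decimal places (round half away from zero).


BᵀP = [-22.0000 19.5000]
S = R + BᵀPB = [3] + [51.2500] = [54.2500]
BᵀPA = [-7.5000 61.0000]
K = S⁻¹·BᵀPA = [-0.1382 1.1244]
A−BK = [2.8618 0.1244; 3.2074 0.3134]
AᵀP(A−BK) = [88.9631 5.4332; 5.4332 4.4101]
P' = Q + AᵀP(A−BK) = [93.9631 6.4332; 6.4332 4.6601]
tr(P') = 98.6233

98.6233


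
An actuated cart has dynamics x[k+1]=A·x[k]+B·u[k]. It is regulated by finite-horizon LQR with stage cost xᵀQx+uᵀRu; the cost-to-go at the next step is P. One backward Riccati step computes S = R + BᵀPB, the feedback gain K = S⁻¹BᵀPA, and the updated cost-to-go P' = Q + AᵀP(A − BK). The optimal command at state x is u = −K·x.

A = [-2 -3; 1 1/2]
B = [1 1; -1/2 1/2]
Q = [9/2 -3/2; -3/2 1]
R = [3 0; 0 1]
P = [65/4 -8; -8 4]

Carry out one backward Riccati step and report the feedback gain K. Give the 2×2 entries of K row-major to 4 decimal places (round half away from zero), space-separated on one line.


BᵀP = [20.2500 -10.0000; 12.2500 -6.0000]
S = R + BᵀPB = [3 0; 0 1] + [25.2500 15.2500; 15.2500 9.2500] = [28.2500 15.2500; 15.2500 10.2500]
BᵀPA = [-50.5000 -65.7500; -30.5000 -39.7500]
K = S⁻¹·BᵀPA = [-0.9211 -1.1886; -1.6053 -2.1096]
A−BK = [0.5263 0.2982; 1.3421 0.9605]
AᵀP(A−BK) = [5.5263 7.1316; 7.1316 9.2412]
P' = Q + AᵀP(A−BK) = [10.0263 5.6316; 5.6316 10.2412]
tr(P') = 20.2675

-0.9211 -1.1886 -1.6053 -2.1096


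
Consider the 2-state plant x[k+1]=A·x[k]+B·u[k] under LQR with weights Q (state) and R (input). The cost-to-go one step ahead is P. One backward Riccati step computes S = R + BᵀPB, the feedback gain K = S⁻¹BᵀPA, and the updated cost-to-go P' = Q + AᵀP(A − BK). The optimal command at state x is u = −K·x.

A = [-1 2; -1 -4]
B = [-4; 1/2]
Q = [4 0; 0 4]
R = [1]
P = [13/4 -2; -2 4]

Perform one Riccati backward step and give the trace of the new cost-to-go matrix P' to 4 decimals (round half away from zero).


BᵀP = [-14.0000 10.0000]
S = R + BᵀPB = [1] + [61.0000] = [62.0000]
BᵀPA = [4.0000 -68.0000]
K = S⁻¹·BᵀPA = [0.0645 -1.0968]
A−BK = [-0.7419 -2.3871; -1.0323 -3.4516]
AᵀP(A−BK) = [2.9919 9.8871; 9.8871 34.4194]
P' = Q + AᵀP(A−BK) = [6.9919 9.8871; 9.8871 38.4194]
tr(P') = 45.4113

45.4113


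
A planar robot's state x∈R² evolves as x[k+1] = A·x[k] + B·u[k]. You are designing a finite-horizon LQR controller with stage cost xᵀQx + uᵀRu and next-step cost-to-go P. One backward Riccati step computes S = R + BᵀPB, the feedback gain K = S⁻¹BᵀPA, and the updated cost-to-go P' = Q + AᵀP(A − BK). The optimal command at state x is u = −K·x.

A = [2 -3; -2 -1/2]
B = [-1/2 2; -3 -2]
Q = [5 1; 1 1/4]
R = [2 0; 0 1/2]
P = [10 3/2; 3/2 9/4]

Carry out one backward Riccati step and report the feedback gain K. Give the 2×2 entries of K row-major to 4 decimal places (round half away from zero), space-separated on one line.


BᵀP = [-9.5000 -7.5000; 17.0000 -1.5000]
S = R + BᵀPB = [2 0; 0 1/2] + [27.2500 -4.0000; -4.0000 37.0000] = [29.2500 -4.0000; -4.0000 37.5000]
BᵀPA = [-4.0000 32.2500; 37.0000 -50.2500]
K = S⁻¹·BᵀPA = [-0.0019 0.9329; 0.9865 -1.2405]
A−BK = [0.0261 -0.0526; -0.0326 -0.1822]
AᵀP(A−BK) = [0.4932 -0.6202; -0.6202 2.6412]
P' = Q + AᵀP(A−BK) = [5.4932 0.3798; 0.3798 2.8912]
tr(P') = 8.3844

-0.0019 0.9329 0.9865 -1.2405


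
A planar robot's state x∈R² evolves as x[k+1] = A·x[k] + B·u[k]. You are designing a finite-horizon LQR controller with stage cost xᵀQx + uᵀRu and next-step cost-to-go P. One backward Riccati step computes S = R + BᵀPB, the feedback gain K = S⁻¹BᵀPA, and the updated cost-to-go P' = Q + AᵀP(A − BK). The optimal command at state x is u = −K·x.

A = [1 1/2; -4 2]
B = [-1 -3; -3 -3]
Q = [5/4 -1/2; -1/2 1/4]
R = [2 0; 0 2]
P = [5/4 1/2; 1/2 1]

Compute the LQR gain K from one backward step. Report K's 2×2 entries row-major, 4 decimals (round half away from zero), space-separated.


0.9000 -0.3500 -0.1320 -0.1620

BᵀP = [-2.7500 -3.5000; -5.2500 -4.5000]
S = R + BᵀPB = [2 0; 0 2] + [13.2500 18.7500; 18.7500 29.2500] = [15.2500 18.7500; 18.7500 31.2500]
BᵀPA = [11.2500 -8.3750; 12.7500 -11.6250]
K = S⁻¹·BᵀPA = [0.9000 -0.3500; -0.1320 -0.1620]
A−BK = [1.5040 -0.3360; -1.6960 0.4640]
AᵀP(A−BK) = [4.8080 -1.3720; -1.3720 0.4980]
P' = Q + AᵀP(A−BK) = [6.0580 -1.8720; -1.8720 0.7480]
tr(P') = 6.8060


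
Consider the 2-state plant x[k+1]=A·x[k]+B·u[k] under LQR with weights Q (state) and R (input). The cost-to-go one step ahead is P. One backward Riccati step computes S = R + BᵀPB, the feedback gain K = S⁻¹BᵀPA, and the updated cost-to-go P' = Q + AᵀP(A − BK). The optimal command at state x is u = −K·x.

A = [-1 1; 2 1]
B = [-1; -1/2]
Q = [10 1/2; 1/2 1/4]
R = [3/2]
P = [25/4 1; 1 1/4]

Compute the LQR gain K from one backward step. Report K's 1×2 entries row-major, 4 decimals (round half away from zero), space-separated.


0.5106 -0.8936

BᵀP = [-6.7500 -1.1250]
S = R + BᵀPB = [3/2] + [7.3125] = [8.8125]
BᵀPA = [4.5000 -7.8750]
K = S⁻¹·BᵀPA = [0.5106 -0.8936]
A−BK = [-0.4894 0.1064; 2.2553 0.5532]
AᵀP(A−BK) = [0.9521 -0.7287; -0.7287 1.4628]
P' = Q + AᵀP(A−BK) = [10.9521 -0.2287; -0.2287 1.7128]
tr(P') = 12.6649


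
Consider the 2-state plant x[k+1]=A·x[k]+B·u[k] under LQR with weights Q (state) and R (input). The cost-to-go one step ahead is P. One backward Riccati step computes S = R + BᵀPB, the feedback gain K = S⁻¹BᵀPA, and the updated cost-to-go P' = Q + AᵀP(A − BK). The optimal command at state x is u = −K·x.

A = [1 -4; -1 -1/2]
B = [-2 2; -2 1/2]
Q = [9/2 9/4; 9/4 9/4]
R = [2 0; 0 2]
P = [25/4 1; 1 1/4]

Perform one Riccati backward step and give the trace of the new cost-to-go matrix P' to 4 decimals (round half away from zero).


BᵀP = [-14.5000 -2.5000; 13.0000 2.1250]
S = R + BᵀPB = [2 0; 0 2] + [34.0000 -30.2500; -30.2500 27.0625] = [36.0000 -30.2500; -30.2500 29.0625]
BᵀPA = [-12.0000 59.2500; 10.8750 -53.0625]
K = S⁻¹·BᵀPA = [-0.1508 0.8904; 0.2172 -0.8990]
A−BK = [0.2639 -0.4212; -1.4102 1.7303]
AᵀP(A−BK) = [0.3280 -0.9133; -0.9133 3.6017]
P' = Q + AᵀP(A−BK) = [4.8280 1.3367; 1.3367 5.8517]
tr(P') = 10.6797

10.6797


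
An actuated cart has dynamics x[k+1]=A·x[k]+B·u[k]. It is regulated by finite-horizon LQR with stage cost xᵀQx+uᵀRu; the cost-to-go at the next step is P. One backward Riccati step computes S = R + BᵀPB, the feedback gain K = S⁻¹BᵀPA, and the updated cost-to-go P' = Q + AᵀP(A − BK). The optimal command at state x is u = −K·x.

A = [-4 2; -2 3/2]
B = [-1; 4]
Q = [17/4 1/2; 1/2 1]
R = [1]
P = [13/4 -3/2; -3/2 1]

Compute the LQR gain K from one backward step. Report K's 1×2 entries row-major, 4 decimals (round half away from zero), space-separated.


0.8062 -0.3178

BᵀP = [-9.2500 5.5000]
S = R + BᵀPB = [1] + [31.2500] = [32.2500]
BᵀPA = [26.0000 -10.2500]
K = S⁻¹·BᵀPA = [0.8062 -0.3178]
A−BK = [-3.1938 1.6822; -5.2248 2.7713]
AᵀP(A−BK) = [11.0388 -5.7364; -5.7364 2.9922]
P' = Q + AᵀP(A−BK) = [15.2888 -5.2364; -5.2364 3.9922]
tr(P') = 19.2810


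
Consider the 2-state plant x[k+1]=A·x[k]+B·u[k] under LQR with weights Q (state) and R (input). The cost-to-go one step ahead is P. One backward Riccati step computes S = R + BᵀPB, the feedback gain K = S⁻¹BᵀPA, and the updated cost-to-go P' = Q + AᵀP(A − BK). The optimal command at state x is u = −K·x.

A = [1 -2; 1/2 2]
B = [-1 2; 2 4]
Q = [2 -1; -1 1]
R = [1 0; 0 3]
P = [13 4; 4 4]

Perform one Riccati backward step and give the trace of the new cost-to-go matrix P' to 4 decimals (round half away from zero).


5.6829

BᵀP = [-5.0000 4.0000; 42.0000 24.0000]
S = R + BᵀPB = [1 0; 0 3] + [13.0000 6.0000; 6.0000 180.0000] = [14.0000 6.0000; 6.0000 183.0000]
BᵀPA = [-3.0000 18.0000; 54.0000 -36.0000]
K = S⁻¹·BᵀPA = [-0.3456 1.3895; 0.3064 -0.2423]
A−BK = [0.0416 -0.1259; -0.0344 0.1900]
AᵀP(A−BK) = [0.4169 -0.7482; -0.7482 2.2660]
P' = Q + AᵀP(A−BK) = [2.4169 -1.7482; -1.7482 3.2660]
tr(P') = 5.6829


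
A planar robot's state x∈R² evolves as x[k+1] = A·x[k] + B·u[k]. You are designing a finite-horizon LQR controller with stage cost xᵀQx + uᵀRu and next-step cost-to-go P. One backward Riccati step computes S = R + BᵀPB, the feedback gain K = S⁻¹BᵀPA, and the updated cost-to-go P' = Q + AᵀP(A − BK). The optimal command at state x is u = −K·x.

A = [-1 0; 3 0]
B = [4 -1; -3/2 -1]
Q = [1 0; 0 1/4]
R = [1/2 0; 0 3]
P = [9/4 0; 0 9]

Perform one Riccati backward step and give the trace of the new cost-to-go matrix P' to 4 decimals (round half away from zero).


BᵀP = [9.0000 -13.5000; -2.2500 -9.0000]
S = R + BᵀPB = [1/2 0; 0 3] + [56.2500 4.5000; 4.5000 11.2500] = [56.7500 4.5000; 4.5000 14.2500]
BᵀPA = [-49.5000 0.0000; -24.7500 0.0000]
K = S⁻¹·BᵀPA = [-0.7534 0.0000; -1.4989 0.0000]
A−BK = [0.5146 0.0000; 0.3710 0.0000]
AᵀP(A−BK) = [8.8587 0.0000; 0.0000 0.0000]
P' = Q + AᵀP(A−BK) = [9.8587 0.0000; 0.0000 0.2500]
tr(P') = 10.1087

10.1087


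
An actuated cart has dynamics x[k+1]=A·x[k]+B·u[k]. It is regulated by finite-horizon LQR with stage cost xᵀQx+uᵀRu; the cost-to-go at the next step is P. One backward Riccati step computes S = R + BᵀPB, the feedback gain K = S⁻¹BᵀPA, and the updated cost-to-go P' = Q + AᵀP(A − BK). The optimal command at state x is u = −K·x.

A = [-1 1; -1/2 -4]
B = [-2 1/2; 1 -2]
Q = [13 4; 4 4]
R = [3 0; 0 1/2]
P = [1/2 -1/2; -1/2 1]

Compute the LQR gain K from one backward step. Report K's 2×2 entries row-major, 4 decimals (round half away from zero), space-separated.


BᵀP = [-1.5000 2.0000; 1.2500 -2.2500]
S = R + BᵀPB = [3 0; 0 1/2] + [5.0000 -4.7500; -4.7500 5.1250] = [8.0000 -4.7500; -4.7500 5.6250]
BᵀPA = [0.5000 -9.5000; -0.1250 10.2500]
K = S⁻¹·BᵀPA = [0.0989 -0.2117; 0.0613 1.6435]
A−BK = [-0.8329 -0.2451; -0.4763 -0.5014]
AᵀP(A−BK) = [0.2082 0.0613; 0.0613 1.6435]
P' = Q + AᵀP(A−BK) = [13.2082 4.0613; 4.0613 5.6435]
tr(P') = 18.8517

0.0989 -0.2117 0.0613 1.6435


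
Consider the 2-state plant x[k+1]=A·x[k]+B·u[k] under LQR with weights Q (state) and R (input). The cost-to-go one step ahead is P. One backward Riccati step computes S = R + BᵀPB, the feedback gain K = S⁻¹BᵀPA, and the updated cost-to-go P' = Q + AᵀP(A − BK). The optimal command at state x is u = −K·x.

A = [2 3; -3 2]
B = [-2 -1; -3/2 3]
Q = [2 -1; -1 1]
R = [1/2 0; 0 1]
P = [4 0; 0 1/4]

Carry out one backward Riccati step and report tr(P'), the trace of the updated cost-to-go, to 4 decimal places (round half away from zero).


5.2747

BᵀP = [-8.0000 -0.3750; -4.0000 0.7500]
S = R + BᵀPB = [1/2 0; 0 1] + [16.5625 6.8750; 6.8750 6.2500] = [17.0625 6.8750; 6.8750 7.2500]
BᵀPA = [-14.8750 -24.7500; -10.2500 -10.5000]
K = S⁻¹·BᵀPA = [-0.4890 -1.4031; -0.9501 -0.1177]
A−BK = [0.0720 0.0760; -0.8831 0.2486]
AᵀP(A−BK) = [1.2379 0.4219; 0.4219 1.0368]
P' = Q + AᵀP(A−BK) = [3.2379 -0.5781; -0.5781 2.0368]
tr(P') = 5.2747


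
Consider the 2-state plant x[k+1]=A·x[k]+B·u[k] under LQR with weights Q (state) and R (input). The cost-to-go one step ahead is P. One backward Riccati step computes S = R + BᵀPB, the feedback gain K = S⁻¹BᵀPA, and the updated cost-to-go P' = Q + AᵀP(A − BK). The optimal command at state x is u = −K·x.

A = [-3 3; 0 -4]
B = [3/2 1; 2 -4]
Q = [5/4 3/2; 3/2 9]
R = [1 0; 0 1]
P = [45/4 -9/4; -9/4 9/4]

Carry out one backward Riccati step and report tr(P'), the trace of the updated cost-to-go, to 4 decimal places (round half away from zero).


BᵀP = [12.3750 1.1250; 20.2500 -11.2500]
S = R + BᵀPB = [1 0; 0 1] + [20.8125 7.8750; 7.8750 65.2500] = [21.8125 7.8750; 7.8750 66.2500]
BᵀPA = [-37.1250 32.6250; -60.7500 105.7500]
K = S⁻¹·BᵀPA = [-1.4324 0.9606; -0.7467 1.4820]
A−BK = [-0.1047 0.0770; -0.1220 0.0069]
AᵀP(A−BK) = [2.7087 -2.5525; -2.5525 3.1837]
P' = Q + AᵀP(A−BK) = [3.9587 -1.0525; -1.0525 12.1837]
tr(P') = 16.1424

16.1424


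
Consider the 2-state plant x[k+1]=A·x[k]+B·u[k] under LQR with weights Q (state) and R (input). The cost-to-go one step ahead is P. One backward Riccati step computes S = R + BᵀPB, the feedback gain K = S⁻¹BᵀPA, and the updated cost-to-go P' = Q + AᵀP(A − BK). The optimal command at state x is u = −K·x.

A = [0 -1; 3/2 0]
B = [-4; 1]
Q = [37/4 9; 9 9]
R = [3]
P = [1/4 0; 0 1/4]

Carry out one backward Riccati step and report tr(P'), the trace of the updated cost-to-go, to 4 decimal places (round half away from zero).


BᵀP = [-1.0000 0.2500]
S = R + BᵀPB = [3] + [4.2500] = [7.2500]
BᵀPA = [0.3750 1.0000]
K = S⁻¹·BᵀPA = [0.0517 0.1379]
A−BK = [0.2069 -0.4483; 1.4483 -0.1379]
AᵀP(A−BK) = [0.5431 -0.0517; -0.0517 0.1121]
P' = Q + AᵀP(A−BK) = [9.7931 8.9483; 8.9483 9.1121]
tr(P') = 18.9052

18.9052


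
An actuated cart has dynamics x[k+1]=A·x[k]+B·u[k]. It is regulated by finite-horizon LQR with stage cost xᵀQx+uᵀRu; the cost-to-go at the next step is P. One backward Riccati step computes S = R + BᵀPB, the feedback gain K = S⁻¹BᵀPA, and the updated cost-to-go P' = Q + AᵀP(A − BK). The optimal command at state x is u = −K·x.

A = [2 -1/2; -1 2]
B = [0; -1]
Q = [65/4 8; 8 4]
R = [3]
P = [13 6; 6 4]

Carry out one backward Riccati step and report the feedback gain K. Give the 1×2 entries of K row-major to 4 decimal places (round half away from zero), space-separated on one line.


-1.1429 -0.7143

BᵀP = [-6.0000 -4.0000]
S = R + BᵀPB = [3] + [4.0000] = [7.0000]
BᵀPA = [-8.0000 -5.0000]
K = S⁻¹·BᵀPA = [-1.1429 -0.7143]
A−BK = [2.0000 -0.5000; -2.1429 1.2857]
AᵀP(A−BK) = [22.8571 0.2857; 0.2857 3.6786]
P' = Q + AᵀP(A−BK) = [39.1071 8.2857; 8.2857 7.6786]
tr(P') = 46.7857


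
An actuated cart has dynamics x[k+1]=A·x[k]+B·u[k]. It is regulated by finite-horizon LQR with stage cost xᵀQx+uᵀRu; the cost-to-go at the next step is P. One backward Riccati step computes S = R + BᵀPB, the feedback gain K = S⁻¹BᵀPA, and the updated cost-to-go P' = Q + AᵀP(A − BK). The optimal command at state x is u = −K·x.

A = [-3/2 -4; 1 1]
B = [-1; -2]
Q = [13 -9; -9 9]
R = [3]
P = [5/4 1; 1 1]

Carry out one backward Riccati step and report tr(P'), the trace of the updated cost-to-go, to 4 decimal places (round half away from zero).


27.3622

BᵀP = [-3.2500 -3.0000]
S = R + BᵀPB = [3] + [9.2500] = [12.2500]
BᵀPA = [1.8750 10.0000]
K = S⁻¹·BᵀPA = [0.1531 0.8163]
A−BK = [-1.3469 -3.1837; 1.3061 2.6327]
AᵀP(A−BK) = [0.5255 1.4694; 1.4694 4.8367]
P' = Q + AᵀP(A−BK) = [13.5255 -7.5306; -7.5306 13.8367]
tr(P') = 27.3622


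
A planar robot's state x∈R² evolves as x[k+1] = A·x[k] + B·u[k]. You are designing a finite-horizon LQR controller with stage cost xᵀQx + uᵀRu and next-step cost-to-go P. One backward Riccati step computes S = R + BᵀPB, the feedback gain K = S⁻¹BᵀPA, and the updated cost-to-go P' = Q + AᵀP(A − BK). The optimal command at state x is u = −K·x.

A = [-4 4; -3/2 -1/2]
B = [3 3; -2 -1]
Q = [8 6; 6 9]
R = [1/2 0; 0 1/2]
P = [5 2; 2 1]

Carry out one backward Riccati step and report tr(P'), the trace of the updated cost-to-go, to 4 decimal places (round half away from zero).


21.7258

BᵀP = [11.0000 4.0000; 13.0000 5.0000]
S = R + BᵀPB = [1/2 0; 0 1/2] + [25.0000 29.0000; 29.0000 34.0000] = [25.5000 29.0000; 29.0000 34.5000]
BᵀPA = [-50.0000 42.0000; -59.5000 49.5000]
K = S⁻¹·BᵀPA = [0.0129 0.3484; -1.7355 1.1419]
A−BK = [1.1677 -0.4710; -3.2097 1.3387]
AᵀP(A−BK) = [3.6339 -1.8855; -1.8855 1.0919]
P' = Q + AᵀP(A−BK) = [11.6339 4.1145; 4.1145 10.0919]
tr(P') = 21.7258


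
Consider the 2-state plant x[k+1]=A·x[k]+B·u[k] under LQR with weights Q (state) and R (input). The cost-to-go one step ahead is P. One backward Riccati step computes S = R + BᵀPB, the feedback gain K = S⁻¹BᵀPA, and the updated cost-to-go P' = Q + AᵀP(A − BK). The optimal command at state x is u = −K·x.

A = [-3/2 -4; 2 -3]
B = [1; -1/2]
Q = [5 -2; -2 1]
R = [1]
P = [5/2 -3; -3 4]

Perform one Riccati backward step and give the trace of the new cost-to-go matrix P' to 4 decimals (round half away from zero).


15.3583

BᵀP = [4.0000 -5.0000]
S = R + BᵀPB = [1] + [6.5000] = [7.5000]
BᵀPA = [-16.0000 -1.0000]
K = S⁻¹·BᵀPA = [-2.1333 -0.1333]
A−BK = [0.6333 -3.8667; 0.9333 -3.0667]
AᵀP(A−BK) = [5.4917 -0.6333; -0.6333 3.8667]
P' = Q + AᵀP(A−BK) = [10.4917 -2.6333; -2.6333 4.8667]
tr(P') = 15.3583


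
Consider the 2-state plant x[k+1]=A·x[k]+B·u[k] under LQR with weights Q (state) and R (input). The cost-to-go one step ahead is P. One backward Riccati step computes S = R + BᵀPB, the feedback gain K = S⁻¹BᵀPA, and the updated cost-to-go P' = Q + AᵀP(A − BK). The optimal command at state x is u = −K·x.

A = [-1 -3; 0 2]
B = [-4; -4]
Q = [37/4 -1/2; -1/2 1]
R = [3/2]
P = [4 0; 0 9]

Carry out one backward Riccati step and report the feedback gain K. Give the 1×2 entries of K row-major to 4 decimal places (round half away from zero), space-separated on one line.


BᵀP = [-16.0000 -36.0000]
S = R + BᵀPB = [3/2] + [208.0000] = [209.5000]
BᵀPA = [16.0000 -24.0000]
K = S⁻¹·BᵀPA = [0.0764 -0.1146]
A−BK = [-0.6945 -3.4582; 0.3055 1.5418]
AᵀP(A−BK) = [2.7780 13.8329; 13.8329 69.2506]
P' = Q + AᵀP(A−BK) = [12.0280 13.3329; 13.3329 70.2506]
tr(P') = 82.2786

0.0764 -0.1146


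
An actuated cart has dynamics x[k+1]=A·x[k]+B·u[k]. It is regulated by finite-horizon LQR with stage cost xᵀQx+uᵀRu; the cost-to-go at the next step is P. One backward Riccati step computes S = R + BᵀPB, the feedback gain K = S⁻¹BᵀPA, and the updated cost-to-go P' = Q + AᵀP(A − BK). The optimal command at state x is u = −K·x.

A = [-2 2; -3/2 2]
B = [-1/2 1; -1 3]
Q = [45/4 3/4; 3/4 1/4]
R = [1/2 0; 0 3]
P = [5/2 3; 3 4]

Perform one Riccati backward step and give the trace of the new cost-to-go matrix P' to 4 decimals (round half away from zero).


14.4563

BᵀP = [-4.2500 -5.5000; 11.5000 15.0000]
S = R + BᵀPB = [1/2 0; 0 3] + [7.6250 -20.7500; -20.7500 56.5000] = [8.1250 -20.7500; -20.7500 59.5000]
BᵀPA = [16.7500 -19.5000; -45.5000 53.0000]
K = S⁻¹·BᵀPA = [0.9929 -1.1442; -0.4184 0.4917]
A−BK = [-1.0851 0.9362; 0.7482 -0.6194]
AᵀP(A−BK) = [1.3298 -1.4610; -1.4610 1.6265]
P' = Q + AᵀP(A−BK) = [12.5798 -0.7110; -0.7110 1.8765]
tr(P') = 14.4563


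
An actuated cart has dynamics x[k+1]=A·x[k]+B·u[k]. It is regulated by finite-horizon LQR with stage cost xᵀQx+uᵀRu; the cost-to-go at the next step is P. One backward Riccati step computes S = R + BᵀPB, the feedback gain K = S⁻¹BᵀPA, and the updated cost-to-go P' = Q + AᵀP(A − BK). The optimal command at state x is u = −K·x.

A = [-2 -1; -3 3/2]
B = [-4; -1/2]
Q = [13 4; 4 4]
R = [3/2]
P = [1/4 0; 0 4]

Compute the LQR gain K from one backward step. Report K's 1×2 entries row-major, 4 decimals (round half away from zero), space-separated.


1.2308 -0.3077

BᵀP = [-1.0000 -2.0000]
S = R + BᵀPB = [3/2] + [5.0000] = [6.5000]
BᵀPA = [8.0000 -2.0000]
K = S⁻¹·BᵀPA = [1.2308 -0.3077]
A−BK = [2.9231 -2.2308; -2.3846 1.3462]
AᵀP(A−BK) = [27.1538 -15.0385; -15.0385 8.6346]
P' = Q + AᵀP(A−BK) = [40.1538 -11.0385; -11.0385 12.6346]
tr(P') = 52.7885


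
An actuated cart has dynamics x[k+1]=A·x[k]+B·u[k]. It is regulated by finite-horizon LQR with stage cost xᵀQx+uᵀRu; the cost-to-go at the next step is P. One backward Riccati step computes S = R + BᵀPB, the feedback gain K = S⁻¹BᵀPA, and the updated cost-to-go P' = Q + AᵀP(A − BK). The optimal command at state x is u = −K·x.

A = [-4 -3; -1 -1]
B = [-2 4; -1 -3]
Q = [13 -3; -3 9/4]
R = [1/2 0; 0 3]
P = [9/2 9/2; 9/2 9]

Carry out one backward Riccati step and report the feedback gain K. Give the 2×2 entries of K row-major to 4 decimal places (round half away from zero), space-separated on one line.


BᵀP = [-13.5000 -18.0000; 4.5000 -9.0000]
S = R + BᵀPB = [1/2 0; 0 3] + [45.0000 0.0000; 0.0000 45.0000] = [45.5000 0.0000; 0.0000 48.0000]
BᵀPA = [72.0000 58.5000; -9.0000 -4.5000]
K = S⁻¹·BᵀPA = [1.5824 1.2857; -0.1875 -0.0938]
A−BK = [-0.0852 -0.0536; 0.0199 0.0045]
AᵀP(A−BK) = [1.3784 1.0848; 1.0848 0.8638]
P' = Q + AᵀP(A−BK) = [14.3784 -1.9152; -1.9152 3.1138]
tr(P') = 17.4923

1.5824 1.2857 -0.1875 -0.0938


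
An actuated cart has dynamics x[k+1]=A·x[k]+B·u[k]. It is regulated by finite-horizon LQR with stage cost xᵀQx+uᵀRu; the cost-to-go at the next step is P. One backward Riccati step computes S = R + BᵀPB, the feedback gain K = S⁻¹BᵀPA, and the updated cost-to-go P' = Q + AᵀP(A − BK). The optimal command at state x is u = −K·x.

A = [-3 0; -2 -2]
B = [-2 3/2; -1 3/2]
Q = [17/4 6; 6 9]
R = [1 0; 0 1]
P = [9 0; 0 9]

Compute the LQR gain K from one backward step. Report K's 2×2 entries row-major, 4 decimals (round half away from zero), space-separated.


BᵀP = [-18.0000 -9.0000; 13.5000 13.5000]
S = R + BᵀPB = [1 0; 0 1] + [45.0000 -40.5000; -40.5000 40.5000] = [46.0000 -40.5000; -40.5000 41.5000]
BᵀPA = [72.0000 18.0000; -67.5000 -27.0000]
K = S⁻¹·BᵀPA = [0.9460 -1.2893; -0.7033 -1.9088]
A−BK = [-0.0530 0.2847; 0.0009 -0.4260]
AᵀP(A−BK) = [1.4149 -0.0167; -0.0167 7.6688]
P' = Q + AᵀP(A−BK) = [5.6649 5.9833; 5.9833 16.6688]
tr(P') = 22.3337

0.9460 -1.2893 -0.7033 -1.9088


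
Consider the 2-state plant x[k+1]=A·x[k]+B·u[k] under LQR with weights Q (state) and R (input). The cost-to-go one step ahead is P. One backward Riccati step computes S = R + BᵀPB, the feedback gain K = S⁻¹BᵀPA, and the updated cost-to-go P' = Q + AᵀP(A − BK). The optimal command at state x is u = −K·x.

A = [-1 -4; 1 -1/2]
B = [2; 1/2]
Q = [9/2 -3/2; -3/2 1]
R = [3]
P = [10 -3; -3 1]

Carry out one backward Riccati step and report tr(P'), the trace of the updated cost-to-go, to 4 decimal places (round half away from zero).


BᵀP = [18.5000 -5.5000]
S = R + BᵀPB = [3] + [34.2500] = [37.2500]
BᵀPA = [-24.0000 -71.2500]
K = S⁻¹·BᵀPA = [-0.6443 -1.9128]
A−BK = [0.2886 -0.1745; 1.3221 0.4564]
AᵀP(A−BK) = [1.5369 4.0940; 4.0940 11.9664]
P' = Q + AᵀP(A−BK) = [6.0369 2.5940; 2.5940 12.9664]
tr(P') = 19.0034

19.0034


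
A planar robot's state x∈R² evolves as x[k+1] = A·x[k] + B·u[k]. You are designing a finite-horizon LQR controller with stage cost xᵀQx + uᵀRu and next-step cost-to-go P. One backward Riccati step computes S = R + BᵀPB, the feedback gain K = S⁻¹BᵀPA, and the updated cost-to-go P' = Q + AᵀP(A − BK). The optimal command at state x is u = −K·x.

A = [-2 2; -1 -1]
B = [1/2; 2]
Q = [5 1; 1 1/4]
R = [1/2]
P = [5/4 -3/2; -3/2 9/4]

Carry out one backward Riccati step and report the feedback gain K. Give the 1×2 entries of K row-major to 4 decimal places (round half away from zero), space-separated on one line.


0.1468 -1.2477

BᵀP = [-2.3750 3.7500]
S = R + BᵀPB = [1/2] + [6.3125] = [6.8125]
BᵀPA = [1.0000 -8.5000]
K = S⁻¹·BᵀPA = [0.1468 -1.2477]
A−BK = [-2.0734 2.6239; -1.2936 1.4954]
AᵀP(A−BK) = [1.1032 -1.5023; -1.5023 2.6445]
P' = Q + AᵀP(A−BK) = [6.1032 -0.5023; -0.5023 2.8945]
tr(P') = 8.9977


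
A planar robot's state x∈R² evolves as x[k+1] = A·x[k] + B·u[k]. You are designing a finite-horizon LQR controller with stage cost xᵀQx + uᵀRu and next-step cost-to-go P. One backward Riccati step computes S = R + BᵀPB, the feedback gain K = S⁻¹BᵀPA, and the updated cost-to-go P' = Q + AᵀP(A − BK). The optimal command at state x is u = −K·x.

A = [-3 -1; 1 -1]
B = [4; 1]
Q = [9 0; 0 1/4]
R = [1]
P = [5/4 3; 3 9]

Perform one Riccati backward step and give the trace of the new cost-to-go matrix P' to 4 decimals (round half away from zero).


12.0093

BᵀP = [8.0000 21.0000]
S = R + BᵀPB = [1] + [53.0000] = [54.0000]
BᵀPA = [-3.0000 -29.0000]
K = S⁻¹·BᵀPA = [-0.0556 -0.5370]
A−BK = [-2.7778 1.1481; 1.0556 -0.4630]
AᵀP(A−BK) = [2.0833 -0.8611; -0.8611 0.6759]
P' = Q + AᵀP(A−BK) = [11.0833 -0.8611; -0.8611 0.9259]
tr(P') = 12.0093


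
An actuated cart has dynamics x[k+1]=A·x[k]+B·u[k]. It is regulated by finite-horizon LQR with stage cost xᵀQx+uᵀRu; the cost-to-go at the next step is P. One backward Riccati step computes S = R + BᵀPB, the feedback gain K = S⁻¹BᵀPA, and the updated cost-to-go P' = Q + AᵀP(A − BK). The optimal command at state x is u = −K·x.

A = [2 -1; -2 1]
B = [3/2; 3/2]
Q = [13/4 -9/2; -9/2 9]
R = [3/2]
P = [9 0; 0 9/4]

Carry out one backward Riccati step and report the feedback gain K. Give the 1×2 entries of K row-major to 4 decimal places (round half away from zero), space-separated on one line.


0.7552 -0.3776

BᵀP = [13.5000 3.3750]
S = R + BᵀPB = [3/2] + [25.3125] = [26.8125]
BᵀPA = [20.2500 -10.1250]
K = S⁻¹·BᵀPA = [0.7552 -0.3776]
A−BK = [0.8671 -0.4336; -3.1329 1.5664]
AᵀP(A−BK) = [29.7063 -14.8531; -14.8531 7.4266]
P' = Q + AᵀP(A−BK) = [32.9563 -19.3531; -19.3531 16.4266]
tr(P') = 49.3829


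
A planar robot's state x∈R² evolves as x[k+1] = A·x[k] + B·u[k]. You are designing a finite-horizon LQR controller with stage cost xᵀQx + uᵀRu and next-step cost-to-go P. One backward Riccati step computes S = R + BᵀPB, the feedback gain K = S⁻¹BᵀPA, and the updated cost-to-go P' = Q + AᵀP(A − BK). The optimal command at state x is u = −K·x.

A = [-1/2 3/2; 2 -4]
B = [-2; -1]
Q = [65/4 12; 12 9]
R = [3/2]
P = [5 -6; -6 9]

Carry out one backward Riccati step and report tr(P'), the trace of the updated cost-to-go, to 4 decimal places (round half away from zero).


BᵀP = [-4.0000 3.0000]
S = R + BᵀPB = [3/2] + [5.0000] = [6.5000]
BᵀPA = [8.0000 -18.0000]
K = S⁻¹·BᵀPA = [1.2308 -2.7692]
A−BK = [1.9615 -4.0385; 3.2308 -6.7692]
AᵀP(A−BK) = [39.4038 -83.5962; -83.5962 177.4038]
P' = Q + AᵀP(A−BK) = [55.6538 -71.5962; -71.5962 186.4038]
tr(P') = 242.0577

242.0577
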